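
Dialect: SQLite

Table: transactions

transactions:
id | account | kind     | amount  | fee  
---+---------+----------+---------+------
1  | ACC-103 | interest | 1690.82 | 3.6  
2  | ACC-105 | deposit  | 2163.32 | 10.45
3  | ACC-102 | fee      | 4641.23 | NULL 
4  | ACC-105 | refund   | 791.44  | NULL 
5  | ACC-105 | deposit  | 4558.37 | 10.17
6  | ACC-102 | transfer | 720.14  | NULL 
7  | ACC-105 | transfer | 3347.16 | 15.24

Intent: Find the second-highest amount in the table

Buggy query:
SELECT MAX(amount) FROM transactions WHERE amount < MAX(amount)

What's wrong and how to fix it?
Bug: The inner MAX is an aggregate inside WHERE, which is not allowed

Fix: Put the inner MAX in a scalar subquery

Corrected query:
SELECT MAX(amount) FROM transactions WHERE amount < (SELECT MAX(amount) FROM transactions)

Result:
MAX(amount)
-----------
4558.37    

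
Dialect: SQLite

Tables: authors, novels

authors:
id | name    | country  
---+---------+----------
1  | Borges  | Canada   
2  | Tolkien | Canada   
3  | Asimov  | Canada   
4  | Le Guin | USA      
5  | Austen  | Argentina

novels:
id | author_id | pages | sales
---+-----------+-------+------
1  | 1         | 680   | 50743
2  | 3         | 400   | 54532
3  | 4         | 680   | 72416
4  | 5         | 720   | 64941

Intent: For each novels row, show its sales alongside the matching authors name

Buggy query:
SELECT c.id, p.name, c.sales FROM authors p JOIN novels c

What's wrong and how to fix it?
Bug: Missing join condition: each novels row is matched to all authors rows instead of just its own

Fix: Specify the join condition linking the foreign key to the parent id

Corrected query:
SELECT c.id, p.name, c.sales FROM authors p JOIN novels c ON c.author_id = p.id

Result:
id | name    | sales
---+---------+------
1  | Borges  | 50743
2  | Asimov  | 54532
3  | Le Guin | 72416
4  | Austen  | 64941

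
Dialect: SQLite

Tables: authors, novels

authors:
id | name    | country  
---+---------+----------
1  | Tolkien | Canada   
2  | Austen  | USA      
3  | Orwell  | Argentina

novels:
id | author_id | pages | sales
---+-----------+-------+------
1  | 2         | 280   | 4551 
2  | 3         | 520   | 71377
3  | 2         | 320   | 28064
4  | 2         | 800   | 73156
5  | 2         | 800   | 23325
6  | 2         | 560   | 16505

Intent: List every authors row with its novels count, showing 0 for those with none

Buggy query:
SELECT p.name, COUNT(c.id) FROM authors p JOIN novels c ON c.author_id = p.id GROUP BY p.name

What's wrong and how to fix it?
Bug: An inner join excludes parents with zero children

Fix: Use LEFT JOIN so parents without children still appear (COUNT(c.id) gives 0)

Corrected query:
SELECT p.name, COUNT(c.id) FROM authors p LEFT JOIN novels c ON c.author_id = p.id GROUP BY p.name

Result:
name    | COUNT(c.id)
--------+------------
Austen  | 5          
Orwell  | 1          
Tolkien | 0          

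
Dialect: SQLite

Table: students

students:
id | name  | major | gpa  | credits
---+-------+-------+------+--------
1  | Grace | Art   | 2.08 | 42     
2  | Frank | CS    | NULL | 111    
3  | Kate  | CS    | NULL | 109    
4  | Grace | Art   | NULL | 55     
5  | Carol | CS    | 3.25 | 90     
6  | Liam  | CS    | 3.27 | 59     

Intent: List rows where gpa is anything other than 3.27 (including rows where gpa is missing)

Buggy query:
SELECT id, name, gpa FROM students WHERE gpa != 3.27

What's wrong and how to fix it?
Bug: Inequality against NULL is unknown, not true; rows with NULL are dropped

Fix: Handle NULL separately with IS NULL alongside the inequality

Corrected query:
SELECT id, name, gpa FROM students WHERE gpa != 3.27 OR gpa IS NULL

Result:
id | name  | gpa 
---+-------+-----
1  | Grace | 2.08
2  | Frank | NULL
3  | Kate  | NULL
4  | Grace | NULL
5  | Carol | 3.25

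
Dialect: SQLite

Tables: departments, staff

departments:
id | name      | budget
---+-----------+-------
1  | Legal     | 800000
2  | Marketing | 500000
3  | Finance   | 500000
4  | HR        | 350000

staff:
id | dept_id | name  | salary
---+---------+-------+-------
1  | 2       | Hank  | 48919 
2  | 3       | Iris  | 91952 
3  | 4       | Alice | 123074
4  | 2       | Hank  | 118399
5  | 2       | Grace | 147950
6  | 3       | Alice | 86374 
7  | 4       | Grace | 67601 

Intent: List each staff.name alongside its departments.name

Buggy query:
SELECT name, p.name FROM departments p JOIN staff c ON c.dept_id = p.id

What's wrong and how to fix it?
Bug: Both tables have a 'name' column; the unqualified reference is ambiguous

Fix: Qualify the column with its table alias (c.name)

Corrected query:
SELECT c.name, p.name FROM departments p JOIN staff c ON c.dept_id = p.id

Result:
name  | name     
------+----------
Hank  | Marketing
Iris  | Finance  
Alice | HR       
Hank  | Marketing
Grace | Marketing
Alice | Finance  
Grace | HR       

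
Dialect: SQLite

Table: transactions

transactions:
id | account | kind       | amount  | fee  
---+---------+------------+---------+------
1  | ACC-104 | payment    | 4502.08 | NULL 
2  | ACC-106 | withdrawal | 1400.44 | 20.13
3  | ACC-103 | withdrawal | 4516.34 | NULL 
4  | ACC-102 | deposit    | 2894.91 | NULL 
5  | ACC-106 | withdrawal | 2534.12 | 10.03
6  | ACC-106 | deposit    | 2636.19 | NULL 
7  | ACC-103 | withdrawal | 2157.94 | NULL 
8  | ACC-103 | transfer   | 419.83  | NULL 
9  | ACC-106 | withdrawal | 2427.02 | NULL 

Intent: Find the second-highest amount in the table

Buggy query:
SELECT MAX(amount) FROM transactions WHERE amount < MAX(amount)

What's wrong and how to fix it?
Bug: MAX(amount) on the right of the comparison is an aggregate-in-WHERE error

Fix: Compute the overall MAX in a subquery, then take MAX of rows below it

Corrected query:
SELECT MAX(amount) FROM transactions WHERE amount < (SELECT MAX(amount) FROM transactions)

Result:
MAX(amount)
-----------
4502.08    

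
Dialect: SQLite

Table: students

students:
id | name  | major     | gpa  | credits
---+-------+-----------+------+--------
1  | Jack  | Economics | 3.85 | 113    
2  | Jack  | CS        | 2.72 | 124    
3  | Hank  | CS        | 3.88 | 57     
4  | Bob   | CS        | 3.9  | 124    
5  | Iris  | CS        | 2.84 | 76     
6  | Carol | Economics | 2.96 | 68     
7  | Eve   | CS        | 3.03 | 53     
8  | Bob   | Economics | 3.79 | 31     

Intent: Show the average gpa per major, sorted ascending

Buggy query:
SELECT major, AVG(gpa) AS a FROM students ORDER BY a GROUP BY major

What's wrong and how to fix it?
Bug: GROUP BY must precede ORDER BY

Fix: Reorder: SELECT … FROM … GROUP BY … ORDER BY …

Corrected query:
SELECT major, AVG(gpa) AS a FROM students GROUP BY major ORDER BY a

Result:
major     | a       
----------+---------
CS        | 3.274   
Economics | 3.533333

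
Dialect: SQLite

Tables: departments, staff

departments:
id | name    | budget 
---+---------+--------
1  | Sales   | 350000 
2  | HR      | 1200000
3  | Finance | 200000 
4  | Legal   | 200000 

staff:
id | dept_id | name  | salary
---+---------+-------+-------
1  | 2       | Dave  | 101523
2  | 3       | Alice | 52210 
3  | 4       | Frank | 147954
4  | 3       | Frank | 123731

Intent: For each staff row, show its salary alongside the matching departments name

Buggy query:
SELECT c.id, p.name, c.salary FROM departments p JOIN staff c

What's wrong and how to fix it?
Bug: JOIN with no ON clause produces a cartesian product; every staff row pairs with every departments row

Fix: Add ON c.dept_id = p.id to the JOIN

Corrected query:
SELECT c.id, p.name, c.salary FROM departments p JOIN staff c ON c.dept_id = p.id

Result:
id | name    | salary
---+---------+-------
1  | HR      | 101523
2  | Finance | 52210 
3  | Legal   | 147954
4  | Finance | 123731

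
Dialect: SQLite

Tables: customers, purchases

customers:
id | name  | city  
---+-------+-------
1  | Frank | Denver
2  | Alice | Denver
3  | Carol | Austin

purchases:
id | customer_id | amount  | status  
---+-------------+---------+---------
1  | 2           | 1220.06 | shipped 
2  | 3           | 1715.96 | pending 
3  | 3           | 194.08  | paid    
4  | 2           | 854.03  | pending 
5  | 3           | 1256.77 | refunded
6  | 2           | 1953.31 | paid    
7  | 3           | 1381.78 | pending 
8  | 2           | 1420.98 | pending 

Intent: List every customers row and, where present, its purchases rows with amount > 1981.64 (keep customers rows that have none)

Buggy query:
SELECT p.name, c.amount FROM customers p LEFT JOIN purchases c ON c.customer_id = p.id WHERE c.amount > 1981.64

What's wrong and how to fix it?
Bug: Filtering c.amount in WHERE discards the NULL rows produced by LEFT JOIN, turning it into an inner join

Fix: Put 'c.amount > 1981.64' in the JOIN's ON clause instead of WHERE

Corrected query:
SELECT p.name, c.amount FROM customers p LEFT JOIN purchases c ON c.customer_id = p.id AND c.amount > 1981.64

Result:
name  | amount
------+-------
Frank | NULL  
Alice | NULL  
Carol | NULL  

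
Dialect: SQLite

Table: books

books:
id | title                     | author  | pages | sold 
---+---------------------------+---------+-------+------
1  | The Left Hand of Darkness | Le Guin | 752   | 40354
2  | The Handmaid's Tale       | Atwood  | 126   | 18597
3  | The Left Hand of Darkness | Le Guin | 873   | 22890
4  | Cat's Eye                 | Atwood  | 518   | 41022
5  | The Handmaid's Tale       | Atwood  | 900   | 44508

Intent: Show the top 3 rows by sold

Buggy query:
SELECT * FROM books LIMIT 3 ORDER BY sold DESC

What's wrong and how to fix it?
Bug: LIMIT must come after ORDER BY

Fix: Sort with ORDER BY, then apply LIMIT

Corrected query:
SELECT * FROM books ORDER BY sold DESC LIMIT 3

Result:
id | title                     | author  | pages | sold 
---+---------------------------+---------+-------+------
5  | The Handmaid's Tale       | Atwood  | 900   | 44508
4  | Cat's Eye                 | Atwood  | 518   | 41022
1  | The Left Hand of Darkness | Le Guin | 752   | 40354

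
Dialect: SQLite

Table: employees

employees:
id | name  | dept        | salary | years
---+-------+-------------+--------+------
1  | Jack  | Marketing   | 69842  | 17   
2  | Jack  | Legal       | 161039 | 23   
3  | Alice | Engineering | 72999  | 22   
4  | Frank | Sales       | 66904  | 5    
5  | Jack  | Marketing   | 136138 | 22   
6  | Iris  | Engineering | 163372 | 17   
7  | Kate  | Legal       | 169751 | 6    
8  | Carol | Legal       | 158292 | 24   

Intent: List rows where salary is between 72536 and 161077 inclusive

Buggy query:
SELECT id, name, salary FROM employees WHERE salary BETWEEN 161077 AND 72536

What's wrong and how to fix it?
Bug: The bounds are reversed; BETWEEN a AND b requires a <= b to match anything

Fix: Write BETWEEN 72536 AND 161077

Corrected query:
SELECT id, name, salary FROM employees WHERE salary BETWEEN 72536 AND 161077

Result:
id | name  | salary
---+-------+-------
2  | Jack  | 161039
3  | Alice | 72999 
5  | Jack  | 136138
8  | Carol | 158292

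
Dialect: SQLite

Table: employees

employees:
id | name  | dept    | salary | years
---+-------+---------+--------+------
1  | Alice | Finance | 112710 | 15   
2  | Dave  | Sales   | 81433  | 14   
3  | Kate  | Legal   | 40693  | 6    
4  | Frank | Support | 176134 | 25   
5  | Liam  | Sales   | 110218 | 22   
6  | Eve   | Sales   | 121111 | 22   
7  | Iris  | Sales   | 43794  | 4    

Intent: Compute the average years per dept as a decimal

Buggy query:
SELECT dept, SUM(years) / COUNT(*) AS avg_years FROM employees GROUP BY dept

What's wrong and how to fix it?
Bug: Both operands are integers, so '/' performs integer division and truncates

Fix: Cast one side to REAL so the division keeps the fractional part

Corrected query:
SELECT dept, SUM(years) * 1.0 / COUNT(*) AS avg_years FROM employees GROUP BY dept

Result:
dept    | avg_years
--------+----------
Finance | 15       
Legal   | 6        
Sales   | 15.5     
Support | 25       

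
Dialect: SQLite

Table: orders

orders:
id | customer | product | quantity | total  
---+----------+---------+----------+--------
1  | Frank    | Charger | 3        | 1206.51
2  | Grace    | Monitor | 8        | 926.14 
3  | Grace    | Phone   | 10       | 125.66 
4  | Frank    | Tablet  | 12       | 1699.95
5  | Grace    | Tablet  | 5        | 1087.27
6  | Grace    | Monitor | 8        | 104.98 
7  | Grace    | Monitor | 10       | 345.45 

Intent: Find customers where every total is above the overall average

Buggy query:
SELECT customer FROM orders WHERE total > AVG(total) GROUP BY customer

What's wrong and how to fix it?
Bug: AVG() is an aggregate; it can't sit directly in WHERE

Fix: Compute the overall average in a scalar subquery and compare each group's MIN against it in HAVING

Corrected query:
SELECT customer FROM orders GROUP BY customer HAVING MIN(total) > (SELECT AVG(total) FROM orders)

Result:
customer
--------
Frank   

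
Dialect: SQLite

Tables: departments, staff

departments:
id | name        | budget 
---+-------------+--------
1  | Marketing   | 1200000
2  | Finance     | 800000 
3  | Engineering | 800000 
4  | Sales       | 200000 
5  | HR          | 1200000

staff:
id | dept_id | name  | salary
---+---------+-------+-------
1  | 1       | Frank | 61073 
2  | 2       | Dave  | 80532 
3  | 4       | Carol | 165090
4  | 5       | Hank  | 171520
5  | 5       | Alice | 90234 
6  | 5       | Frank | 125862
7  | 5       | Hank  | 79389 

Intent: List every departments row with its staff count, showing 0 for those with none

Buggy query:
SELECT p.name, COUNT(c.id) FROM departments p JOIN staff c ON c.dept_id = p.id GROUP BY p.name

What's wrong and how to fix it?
Bug: An inner join excludes parents with zero children

Fix: Use LEFT JOIN so parents without children still appear (COUNT(c.id) gives 0)

Corrected query:
SELECT p.name, COUNT(c.id) FROM departments p LEFT JOIN staff c ON c.dept_id = p.id GROUP BY p.name

Result:
name        | COUNT(c.id)
------------+------------
Engineering | 0          
Finance     | 1          
HR          | 4          
Marketing   | 1          
Sales       | 1          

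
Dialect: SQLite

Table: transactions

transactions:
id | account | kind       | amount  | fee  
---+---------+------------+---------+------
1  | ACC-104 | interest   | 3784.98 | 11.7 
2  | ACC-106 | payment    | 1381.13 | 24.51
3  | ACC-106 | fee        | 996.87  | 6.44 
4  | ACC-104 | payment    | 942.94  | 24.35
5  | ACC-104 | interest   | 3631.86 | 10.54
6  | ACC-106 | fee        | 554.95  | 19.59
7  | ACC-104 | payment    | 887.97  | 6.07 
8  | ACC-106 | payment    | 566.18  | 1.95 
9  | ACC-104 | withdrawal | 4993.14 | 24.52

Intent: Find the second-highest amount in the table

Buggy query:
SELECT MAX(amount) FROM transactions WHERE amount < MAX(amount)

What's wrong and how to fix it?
Bug: MAX(amount) on the right of the comparison is an aggregate-in-WHERE error

Fix: Compute the overall MAX in a subquery, then take MAX of rows below it

Corrected query:
SELECT MAX(amount) FROM transactions WHERE amount < (SELECT MAX(amount) FROM transactions)

Result:
MAX(amount)
-----------
3784.98    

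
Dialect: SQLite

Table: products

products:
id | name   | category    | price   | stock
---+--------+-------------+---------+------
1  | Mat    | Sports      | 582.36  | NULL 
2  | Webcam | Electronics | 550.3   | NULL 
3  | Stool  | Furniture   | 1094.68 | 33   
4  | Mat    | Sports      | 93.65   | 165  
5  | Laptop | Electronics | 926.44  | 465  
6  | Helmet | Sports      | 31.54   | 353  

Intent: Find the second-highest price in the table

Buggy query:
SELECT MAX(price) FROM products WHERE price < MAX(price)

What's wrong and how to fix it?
Bug: The inner MAX is an aggregate inside WHERE, which is not allowed

Fix: Put the inner MAX in a scalar subquery

Corrected query:
SELECT MAX(price) FROM products WHERE price < (SELECT MAX(price) FROM products)

Result:
MAX(price)
----------
926.44    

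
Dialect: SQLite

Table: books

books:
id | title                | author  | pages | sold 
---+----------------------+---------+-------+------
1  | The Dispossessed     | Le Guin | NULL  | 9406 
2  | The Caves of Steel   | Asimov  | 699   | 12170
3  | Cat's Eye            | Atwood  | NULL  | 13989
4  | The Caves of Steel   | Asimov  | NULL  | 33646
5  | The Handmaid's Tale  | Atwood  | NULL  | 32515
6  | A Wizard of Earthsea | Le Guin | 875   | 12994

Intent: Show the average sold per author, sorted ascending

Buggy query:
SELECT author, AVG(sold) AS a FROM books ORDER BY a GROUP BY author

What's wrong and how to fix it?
Bug: ORDER BY appears before GROUP BY; SQL clause order requires GROUP BY first

Fix: Move ORDER BY to the end, after GROUP BY

Corrected query:
SELECT author, AVG(sold) AS a FROM books GROUP BY author ORDER BY a

Result:
author  | a    
--------+------
Le Guin | 11200
Asimov  | 22908
Atwood  | 23252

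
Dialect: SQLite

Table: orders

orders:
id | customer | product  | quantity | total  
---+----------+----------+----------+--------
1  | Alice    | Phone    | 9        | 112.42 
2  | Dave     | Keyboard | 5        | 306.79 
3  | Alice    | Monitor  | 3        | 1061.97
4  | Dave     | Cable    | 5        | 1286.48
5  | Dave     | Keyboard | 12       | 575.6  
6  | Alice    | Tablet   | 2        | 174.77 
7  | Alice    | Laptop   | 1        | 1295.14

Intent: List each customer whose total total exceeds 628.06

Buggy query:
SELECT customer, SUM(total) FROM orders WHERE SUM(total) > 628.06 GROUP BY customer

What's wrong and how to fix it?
Bug: Aggregate functions cannot appear in a WHERE clause

Fix: Use HAVING (which filters groups after aggregation) instead of WHERE

Corrected query:
SELECT customer, SUM(total) FROM orders GROUP BY customer HAVING SUM(total) > 628.06

Result:
customer | SUM(total)
---------+-----------
Alice    | 2644.3    
Dave     | 2168.87   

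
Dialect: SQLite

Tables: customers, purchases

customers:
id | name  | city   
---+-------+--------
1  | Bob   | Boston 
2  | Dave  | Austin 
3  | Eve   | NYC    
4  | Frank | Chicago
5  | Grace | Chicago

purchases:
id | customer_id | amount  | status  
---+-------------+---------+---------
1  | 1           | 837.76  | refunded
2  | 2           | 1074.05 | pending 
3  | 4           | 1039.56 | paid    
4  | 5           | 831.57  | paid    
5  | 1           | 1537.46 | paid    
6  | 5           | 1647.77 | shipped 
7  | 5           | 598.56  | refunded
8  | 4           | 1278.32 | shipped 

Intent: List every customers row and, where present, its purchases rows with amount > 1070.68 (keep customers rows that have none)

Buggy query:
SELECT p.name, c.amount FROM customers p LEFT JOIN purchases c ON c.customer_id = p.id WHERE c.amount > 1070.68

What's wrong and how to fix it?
Bug: A WHERE condition on the right-hand table after LEFT JOIN drops unmatched parents

Fix: Put 'c.amount > 1070.68' in the JOIN's ON clause instead of WHERE

Corrected query:
SELECT p.name, c.amount FROM customers p LEFT JOIN purchases c ON c.customer_id = p.id AND c.amount > 1070.68

Result:
name  | amount 
------+--------
Bob   | 1537.46
Dave  | 1074.05
Eve   | NULL   
Frank | 1278.32
Grace | 1647.77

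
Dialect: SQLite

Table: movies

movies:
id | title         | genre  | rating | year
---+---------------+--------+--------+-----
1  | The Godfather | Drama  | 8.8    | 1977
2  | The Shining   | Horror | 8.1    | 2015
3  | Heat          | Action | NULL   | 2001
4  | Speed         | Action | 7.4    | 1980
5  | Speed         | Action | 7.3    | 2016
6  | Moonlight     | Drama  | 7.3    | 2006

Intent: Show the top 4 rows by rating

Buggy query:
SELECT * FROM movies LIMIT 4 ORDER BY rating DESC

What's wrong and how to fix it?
Bug: ORDER BY cannot follow LIMIT; LIMIT is the final clause

Fix: Sort with ORDER BY, then apply LIMIT

Corrected query:
SELECT * FROM movies ORDER BY rating DESC LIMIT 4

Result:
id | title         | genre  | rating | year
---+---------------+--------+--------+-----
1  | The Godfather | Drama  | 8.8    | 1977
2  | The Shining   | Horror | 8.1    | 2015
4  | Speed         | Action | 7.4    | 1980
5  | Speed         | Action | 7.3    | 2016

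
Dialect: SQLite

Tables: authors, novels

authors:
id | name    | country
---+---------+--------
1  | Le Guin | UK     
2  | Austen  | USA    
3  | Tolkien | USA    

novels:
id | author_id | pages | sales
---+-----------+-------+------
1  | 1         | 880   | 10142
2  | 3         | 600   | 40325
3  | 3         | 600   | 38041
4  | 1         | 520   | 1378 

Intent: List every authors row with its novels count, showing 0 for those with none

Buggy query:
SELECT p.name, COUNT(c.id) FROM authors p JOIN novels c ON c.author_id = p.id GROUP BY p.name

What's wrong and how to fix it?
Bug: INNER JOIN drops authors rows that have no matching novels rows

Fix: Use LEFT JOIN so parents without children still appear (COUNT(c.id) gives 0)

Corrected query:
SELECT p.name, COUNT(c.id) FROM authors p LEFT JOIN novels c ON c.author_id = p.id GROUP BY p.name

Result:
name    | COUNT(c.id)
--------+------------
Austen  | 0          
Le Guin | 2          
Tolkien | 2          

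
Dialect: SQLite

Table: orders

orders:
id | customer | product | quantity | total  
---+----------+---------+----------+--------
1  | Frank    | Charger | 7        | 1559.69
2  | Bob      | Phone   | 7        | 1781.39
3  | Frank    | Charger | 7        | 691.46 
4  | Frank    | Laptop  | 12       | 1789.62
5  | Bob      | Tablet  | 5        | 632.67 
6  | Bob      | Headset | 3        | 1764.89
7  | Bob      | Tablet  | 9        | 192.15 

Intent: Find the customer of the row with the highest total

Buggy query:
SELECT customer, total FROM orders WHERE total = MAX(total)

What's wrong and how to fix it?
Bug: MAX(total) is an aggregate and cannot be used directly in WHERE

Fix: Use a subquery: WHERE total = (SELECT MAX(total) FROM orders)

Corrected query:
SELECT customer, total FROM orders WHERE total = (SELECT MAX(total) FROM orders)

Result:
customer | total  
---------+--------
Frank    | 1789.62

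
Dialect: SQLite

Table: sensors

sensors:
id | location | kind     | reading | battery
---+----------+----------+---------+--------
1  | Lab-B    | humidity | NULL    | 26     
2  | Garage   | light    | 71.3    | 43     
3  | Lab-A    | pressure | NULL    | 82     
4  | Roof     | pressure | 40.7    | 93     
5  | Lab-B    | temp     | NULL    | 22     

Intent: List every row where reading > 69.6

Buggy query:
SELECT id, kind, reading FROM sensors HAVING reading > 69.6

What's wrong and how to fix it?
Bug: This is a non-aggregate query (no GROUP BY, no aggregates), so in SQLite the HAVING clause is invalid here; a row-level condition belongs in WHERE

Fix: Replace HAVING with WHERE since the condition applies to individual rows

Corrected query:
SELECT id, kind, reading FROM sensors WHERE reading > 69.6

Result:
id | kind  | reading
---+-------+--------
2  | light | 71.3   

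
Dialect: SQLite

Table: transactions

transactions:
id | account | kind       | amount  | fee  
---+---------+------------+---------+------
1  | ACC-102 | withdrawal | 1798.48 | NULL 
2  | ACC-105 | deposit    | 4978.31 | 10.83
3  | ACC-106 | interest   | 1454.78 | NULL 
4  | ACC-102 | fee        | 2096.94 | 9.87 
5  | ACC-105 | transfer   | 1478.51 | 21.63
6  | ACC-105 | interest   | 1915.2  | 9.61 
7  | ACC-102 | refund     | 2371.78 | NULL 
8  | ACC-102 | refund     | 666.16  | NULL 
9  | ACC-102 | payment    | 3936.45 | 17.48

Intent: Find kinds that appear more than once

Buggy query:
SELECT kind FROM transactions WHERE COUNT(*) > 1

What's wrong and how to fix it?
Bug: COUNT(*) is an aggregate and cannot be used in WHERE

Fix: Group first, then use HAVING for the count condition

Corrected query:
SELECT kind FROM transactions GROUP BY kind HAVING COUNT(*) > 1

Result:
kind    
--------
interest
refund  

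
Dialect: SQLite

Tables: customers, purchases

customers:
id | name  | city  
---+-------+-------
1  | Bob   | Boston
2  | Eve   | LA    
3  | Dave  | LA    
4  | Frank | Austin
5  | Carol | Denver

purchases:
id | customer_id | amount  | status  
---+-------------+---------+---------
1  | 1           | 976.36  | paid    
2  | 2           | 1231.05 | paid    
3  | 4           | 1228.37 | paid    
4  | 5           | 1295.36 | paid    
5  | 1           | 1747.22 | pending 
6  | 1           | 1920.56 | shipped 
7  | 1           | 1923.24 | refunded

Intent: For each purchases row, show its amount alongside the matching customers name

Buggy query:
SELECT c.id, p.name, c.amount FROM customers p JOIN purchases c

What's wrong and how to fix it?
Bug: JOIN with no ON clause produces a cartesian product; every purchases row pairs with every customers row

Fix: Specify the join condition linking the foreign key to the parent id

Corrected query:
SELECT c.id, p.name, c.amount FROM customers p JOIN purchases c ON c.customer_id = p.id

Result:
id | name  | amount 
---+-------+--------
1  | Bob   | 976.36 
2  | Eve   | 1231.05
3  | Frank | 1228.37
4  | Carol | 1295.36
5  | Bob   | 1747.22
6  | Bob   | 1920.56
7  | Bob   | 1923.24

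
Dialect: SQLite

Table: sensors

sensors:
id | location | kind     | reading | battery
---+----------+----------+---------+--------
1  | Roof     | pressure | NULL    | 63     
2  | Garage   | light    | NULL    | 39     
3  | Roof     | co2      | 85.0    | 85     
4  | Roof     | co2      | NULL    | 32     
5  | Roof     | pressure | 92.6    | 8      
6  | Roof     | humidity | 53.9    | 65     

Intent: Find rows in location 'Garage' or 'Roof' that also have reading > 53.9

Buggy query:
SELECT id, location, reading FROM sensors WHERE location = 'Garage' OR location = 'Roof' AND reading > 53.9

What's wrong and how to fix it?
Bug: AND binds tighter than OR, so this parses as location = 'Garage' OR (location = 'Roof' AND reading > 53.9)

Fix: Group the OR with parentheses (or use IN), then AND the threshold

Corrected query:
SELECT id, location, reading FROM sensors WHERE (location = 'Garage' OR location = 'Roof') AND reading > 53.9

Result:
id | location | reading
---+----------+--------
3  | Roof     | 85     
5  | Roof     | 92.6   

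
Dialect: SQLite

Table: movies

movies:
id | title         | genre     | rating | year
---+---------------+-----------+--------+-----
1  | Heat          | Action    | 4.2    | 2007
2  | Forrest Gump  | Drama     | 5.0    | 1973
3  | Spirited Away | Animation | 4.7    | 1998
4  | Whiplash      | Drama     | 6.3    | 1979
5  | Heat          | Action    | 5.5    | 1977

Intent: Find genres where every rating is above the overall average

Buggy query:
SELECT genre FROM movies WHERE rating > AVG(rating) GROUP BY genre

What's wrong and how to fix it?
Bug: AVG() is an aggregate; it can't sit directly in WHERE

Fix: Use a subquery for AVG and a HAVING MIN(...) filter so the condition holds for every row in the group

Corrected query:
SELECT genre FROM movies GROUP BY genre HAVING MIN(rating) > (SELECT AVG(rating) FROM movies)

Result:
(no rows)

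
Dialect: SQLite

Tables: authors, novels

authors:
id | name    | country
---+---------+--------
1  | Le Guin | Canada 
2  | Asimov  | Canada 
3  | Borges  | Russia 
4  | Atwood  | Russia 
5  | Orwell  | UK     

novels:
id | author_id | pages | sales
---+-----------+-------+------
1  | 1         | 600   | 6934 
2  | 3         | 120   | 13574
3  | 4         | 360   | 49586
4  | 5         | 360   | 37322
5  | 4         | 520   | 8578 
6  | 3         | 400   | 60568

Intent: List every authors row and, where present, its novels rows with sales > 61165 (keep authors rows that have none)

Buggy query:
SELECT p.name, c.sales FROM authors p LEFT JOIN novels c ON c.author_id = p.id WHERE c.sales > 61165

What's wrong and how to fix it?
Bug: Filtering c.sales in WHERE discards the NULL rows produced by LEFT JOIN, turning it into an inner join

Fix: Move the right-table condition into the ON clause so unmatched parents are kept

Corrected query:
SELECT p.name, c.sales FROM authors p LEFT JOIN novels c ON c.author_id = p.id AND c.sales > 61165

Result:
name    | sales
--------+------
Le Guin | NULL 
Asimov  | NULL 
Borges  | NULL 
Atwood  | NULL 
Orwell  | NULL 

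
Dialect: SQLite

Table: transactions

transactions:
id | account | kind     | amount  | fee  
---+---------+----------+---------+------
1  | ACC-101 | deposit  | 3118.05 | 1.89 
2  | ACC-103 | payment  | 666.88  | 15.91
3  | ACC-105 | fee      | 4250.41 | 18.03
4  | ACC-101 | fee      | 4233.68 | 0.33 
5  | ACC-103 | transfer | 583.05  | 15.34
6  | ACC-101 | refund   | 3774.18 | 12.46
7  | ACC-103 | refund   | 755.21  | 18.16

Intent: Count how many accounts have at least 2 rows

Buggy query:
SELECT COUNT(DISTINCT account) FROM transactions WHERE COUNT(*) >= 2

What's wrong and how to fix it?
Bug: COUNT(*) cannot appear in WHERE; the per-group count doesn't exist yet

Fix: Use a subquery that GROUPs and filters with HAVING, then count its rows

Corrected query:
SELECT COUNT(*) FROM (SELECT account FROM transactions GROUP BY account HAVING COUNT(*) >= 2)

Result:
COUNT(*)
--------
2       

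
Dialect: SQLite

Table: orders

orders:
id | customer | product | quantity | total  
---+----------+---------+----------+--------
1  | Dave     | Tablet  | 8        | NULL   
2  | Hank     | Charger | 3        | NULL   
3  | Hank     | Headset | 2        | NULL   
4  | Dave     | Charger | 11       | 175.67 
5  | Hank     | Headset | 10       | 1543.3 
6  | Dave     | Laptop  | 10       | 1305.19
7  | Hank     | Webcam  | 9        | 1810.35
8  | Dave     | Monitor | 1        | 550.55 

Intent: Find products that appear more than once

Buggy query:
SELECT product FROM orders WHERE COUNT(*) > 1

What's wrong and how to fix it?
Bug: COUNT(*) is an aggregate and cannot be used in WHERE

Fix: GROUP BY product, then filter groups with HAVING COUNT(*) > 1

Corrected query:
SELECT product FROM orders GROUP BY product HAVING COUNT(*) > 1

Result:
product
-------
Charger
Headset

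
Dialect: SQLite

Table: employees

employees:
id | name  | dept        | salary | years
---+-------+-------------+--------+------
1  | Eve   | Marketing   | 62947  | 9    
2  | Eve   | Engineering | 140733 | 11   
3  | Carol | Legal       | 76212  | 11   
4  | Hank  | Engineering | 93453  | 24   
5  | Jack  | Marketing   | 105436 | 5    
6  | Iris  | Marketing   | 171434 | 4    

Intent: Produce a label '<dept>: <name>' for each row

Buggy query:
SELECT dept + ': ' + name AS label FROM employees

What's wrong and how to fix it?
Bug: SQLite uses || for string concatenation; + coerces text to numbers (yielding 0)

Fix: Replace + with || to concatenate text

Corrected query:
SELECT dept || ': ' || name AS label FROM employees

Result:
label            
-----------------
Marketing: Eve   
Engineering: Eve 
Legal: Carol     
Engineering: Hank
Marketing: Jack  
Marketing: Iris  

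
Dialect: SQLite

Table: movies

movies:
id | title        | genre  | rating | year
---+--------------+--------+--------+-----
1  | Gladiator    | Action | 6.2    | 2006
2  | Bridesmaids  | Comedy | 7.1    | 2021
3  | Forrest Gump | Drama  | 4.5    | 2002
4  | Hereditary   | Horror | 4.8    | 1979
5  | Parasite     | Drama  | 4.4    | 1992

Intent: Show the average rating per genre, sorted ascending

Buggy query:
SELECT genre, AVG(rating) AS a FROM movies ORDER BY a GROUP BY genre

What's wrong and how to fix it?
Bug: GROUP BY must precede ORDER BY

Fix: Move ORDER BY to the end, after GROUP BY

Corrected query:
SELECT genre, AVG(rating) AS a FROM movies GROUP BY genre ORDER BY a

Result:
genre  | a   
-------+-----
Drama  | 4.45
Horror | 4.8 
Action | 6.2 
Comedy | 7.1 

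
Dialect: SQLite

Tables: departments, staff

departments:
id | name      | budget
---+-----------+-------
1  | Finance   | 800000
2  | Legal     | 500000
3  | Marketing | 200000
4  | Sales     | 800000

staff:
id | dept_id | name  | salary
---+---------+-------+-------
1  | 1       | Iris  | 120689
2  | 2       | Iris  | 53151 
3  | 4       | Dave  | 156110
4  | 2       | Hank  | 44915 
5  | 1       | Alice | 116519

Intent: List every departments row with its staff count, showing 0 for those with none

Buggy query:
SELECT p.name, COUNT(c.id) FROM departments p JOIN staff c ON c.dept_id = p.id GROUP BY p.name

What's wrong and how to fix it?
Bug: INNER JOIN drops departments rows that have no matching staff rows

Fix: Switch to LEFT JOIN to retain unmatched parent rows

Corrected query:
SELECT p.name, COUNT(c.id) FROM departments p LEFT JOIN staff c ON c.dept_id = p.id GROUP BY p.name

Result:
name      | COUNT(c.id)
----------+------------
Finance   | 2          
Legal     | 2          
Marketing | 0          
Sales     | 1          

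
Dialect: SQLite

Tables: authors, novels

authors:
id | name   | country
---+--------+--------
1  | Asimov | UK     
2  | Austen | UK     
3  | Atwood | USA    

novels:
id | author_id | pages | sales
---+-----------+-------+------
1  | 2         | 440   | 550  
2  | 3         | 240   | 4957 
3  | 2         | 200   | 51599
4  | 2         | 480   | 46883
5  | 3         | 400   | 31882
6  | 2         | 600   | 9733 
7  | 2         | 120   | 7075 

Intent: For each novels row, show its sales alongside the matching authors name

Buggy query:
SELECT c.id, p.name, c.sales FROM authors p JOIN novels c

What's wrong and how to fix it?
Bug: JOIN with no ON clause produces a cartesian product; every novels row pairs with every authors row

Fix: Add ON c.author_id = p.id to the JOIN

Corrected query:
SELECT c.id, p.name, c.sales FROM authors p JOIN novels c ON c.author_id = p.id

Result:
id | name   | sales
---+--------+------
1  | Austen | 550  
2  | Atwood | 4957 
3  | Austen | 51599
4  | Austen | 46883
5  | Atwood | 31882
6  | Austen | 9733 
7  | Austen | 7075 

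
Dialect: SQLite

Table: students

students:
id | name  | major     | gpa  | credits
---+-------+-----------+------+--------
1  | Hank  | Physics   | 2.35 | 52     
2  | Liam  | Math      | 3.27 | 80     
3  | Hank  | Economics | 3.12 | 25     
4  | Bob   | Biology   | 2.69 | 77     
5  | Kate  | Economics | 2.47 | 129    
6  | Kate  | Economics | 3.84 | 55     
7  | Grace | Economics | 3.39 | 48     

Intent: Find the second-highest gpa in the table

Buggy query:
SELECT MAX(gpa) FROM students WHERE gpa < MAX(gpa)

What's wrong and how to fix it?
Bug: MAX(gpa) on the right of the comparison is an aggregate-in-WHERE error

Fix: Put the inner MAX in a scalar subquery

Corrected query:
SELECT MAX(gpa) FROM students WHERE gpa < (SELECT MAX(gpa) FROM students)

Result:
MAX(gpa)
--------
3.39    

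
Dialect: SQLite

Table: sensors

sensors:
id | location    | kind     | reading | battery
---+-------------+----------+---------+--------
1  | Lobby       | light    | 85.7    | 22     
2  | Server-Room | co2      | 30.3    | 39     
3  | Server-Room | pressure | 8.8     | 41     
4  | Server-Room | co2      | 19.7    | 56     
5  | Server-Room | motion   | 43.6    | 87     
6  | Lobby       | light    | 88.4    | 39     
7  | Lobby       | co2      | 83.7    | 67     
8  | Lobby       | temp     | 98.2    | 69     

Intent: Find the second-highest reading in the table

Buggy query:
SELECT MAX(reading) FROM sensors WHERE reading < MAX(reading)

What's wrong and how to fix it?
Bug: MAX(reading) on the right of the comparison is an aggregate-in-WHERE error

Fix: Put the inner MAX in a scalar subquery

Corrected query:
SELECT MAX(reading) FROM sensors WHERE reading < (SELECT MAX(reading) FROM sensors)

Result:
MAX(reading)
------------
88.4        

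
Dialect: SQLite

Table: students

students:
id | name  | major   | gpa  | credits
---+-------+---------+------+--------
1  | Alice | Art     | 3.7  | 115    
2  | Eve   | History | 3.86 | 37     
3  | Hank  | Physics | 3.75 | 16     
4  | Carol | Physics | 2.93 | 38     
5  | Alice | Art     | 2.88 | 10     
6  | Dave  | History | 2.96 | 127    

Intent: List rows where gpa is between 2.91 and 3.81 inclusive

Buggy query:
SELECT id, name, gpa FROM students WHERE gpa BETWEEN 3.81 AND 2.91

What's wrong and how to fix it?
Bug: BETWEEN expects the lower bound first; with 3.81 AND 2.91 the range is empty

Fix: Swap the bounds so the smaller value comes first

Corrected query:
SELECT id, name, gpa FROM students WHERE gpa BETWEEN 2.91 AND 3.81

Result:
id | name  | gpa 
---+-------+-----
1  | Alice | 3.7 
3  | Hank  | 3.75
4  | Carol | 2.93
6  | Dave  | 2.96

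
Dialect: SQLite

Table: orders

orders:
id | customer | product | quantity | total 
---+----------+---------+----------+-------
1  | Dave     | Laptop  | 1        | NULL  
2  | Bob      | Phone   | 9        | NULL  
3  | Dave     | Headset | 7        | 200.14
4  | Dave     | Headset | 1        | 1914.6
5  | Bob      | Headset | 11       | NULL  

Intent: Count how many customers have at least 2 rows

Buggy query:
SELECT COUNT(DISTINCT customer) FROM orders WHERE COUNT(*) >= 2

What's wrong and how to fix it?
Bug: COUNT(*) cannot appear in WHERE; the per-group count doesn't exist yet

Fix: Group first with HAVING COUNT(*) >= 2, then COUNT the resulting groups

Corrected query:
SELECT COUNT(*) FROM (SELECT customer FROM orders GROUP BY customer HAVING COUNT(*) >= 2)

Result:
COUNT(*)
--------
2       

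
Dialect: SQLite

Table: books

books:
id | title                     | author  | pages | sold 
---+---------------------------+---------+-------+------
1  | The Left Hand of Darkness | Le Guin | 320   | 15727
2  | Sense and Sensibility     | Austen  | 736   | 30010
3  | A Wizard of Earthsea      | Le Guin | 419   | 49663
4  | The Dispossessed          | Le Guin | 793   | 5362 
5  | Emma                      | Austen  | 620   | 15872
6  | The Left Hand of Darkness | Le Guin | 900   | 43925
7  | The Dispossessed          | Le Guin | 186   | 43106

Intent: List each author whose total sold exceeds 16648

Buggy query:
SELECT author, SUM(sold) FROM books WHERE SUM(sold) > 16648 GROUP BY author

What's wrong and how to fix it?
Bug: Aggregate functions cannot appear in a WHERE clause

Fix: Use HAVING (which filters groups after aggregation) instead of WHERE

Corrected query:
SELECT author, SUM(sold) FROM books GROUP BY author HAVING SUM(sold) > 16648

Result:
author  | SUM(sold)
--------+----------
Austen  | 45882    
Le Guin | 157783   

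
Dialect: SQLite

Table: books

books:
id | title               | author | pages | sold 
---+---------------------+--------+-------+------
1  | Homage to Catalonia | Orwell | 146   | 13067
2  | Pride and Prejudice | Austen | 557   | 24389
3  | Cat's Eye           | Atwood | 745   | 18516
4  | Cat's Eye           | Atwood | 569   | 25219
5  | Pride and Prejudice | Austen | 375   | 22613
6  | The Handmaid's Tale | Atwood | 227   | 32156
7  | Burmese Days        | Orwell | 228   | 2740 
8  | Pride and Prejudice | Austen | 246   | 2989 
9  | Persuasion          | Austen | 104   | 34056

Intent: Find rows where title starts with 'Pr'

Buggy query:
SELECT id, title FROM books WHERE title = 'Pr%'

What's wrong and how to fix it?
Bug: Wildcards only work with LIKE; '=' treats '%' as a literal character

Fix: Use LIKE for wildcard pattern matching

Corrected query:
SELECT id, title FROM books WHERE title LIKE 'Pr%'

Result:
id | title              
---+--------------------
2  | Pride and Prejudice
5  | Pride and Prejudice
8  | Pride and Prejudice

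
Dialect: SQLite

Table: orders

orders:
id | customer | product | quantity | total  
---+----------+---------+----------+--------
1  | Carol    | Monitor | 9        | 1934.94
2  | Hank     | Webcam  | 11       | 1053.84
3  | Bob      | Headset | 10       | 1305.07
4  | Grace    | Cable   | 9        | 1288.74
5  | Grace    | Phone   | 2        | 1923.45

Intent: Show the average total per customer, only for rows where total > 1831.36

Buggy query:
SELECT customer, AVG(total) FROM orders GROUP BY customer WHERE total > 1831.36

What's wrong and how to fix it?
Bug: Row-level WHERE must come before GROUP BY in the clause order

Fix: Place WHERE between FROM and GROUP BY

Corrected query:
SELECT customer, AVG(total) FROM orders WHERE total > 1831.36 GROUP BY customer

Result:
customer | AVG(total)
---------+-----------
Carol    | 1934.94   
Grace    | 1923.45   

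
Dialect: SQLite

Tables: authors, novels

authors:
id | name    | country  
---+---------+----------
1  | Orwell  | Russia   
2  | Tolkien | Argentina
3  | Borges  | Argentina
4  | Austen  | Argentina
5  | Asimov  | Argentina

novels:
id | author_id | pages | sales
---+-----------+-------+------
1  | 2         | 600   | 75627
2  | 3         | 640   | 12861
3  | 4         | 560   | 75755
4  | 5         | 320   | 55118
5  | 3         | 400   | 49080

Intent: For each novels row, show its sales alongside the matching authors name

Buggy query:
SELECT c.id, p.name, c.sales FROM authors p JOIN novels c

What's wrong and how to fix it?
Bug: JOIN with no ON clause produces a cartesian product; every novels row pairs with every authors row

Fix: Specify the join condition linking the foreign key to the parent id

Corrected query:
SELECT c.id, p.name, c.sales FROM authors p JOIN novels c ON c.author_id = p.id

Result:
id | name    | sales
---+---------+------
1  | Tolkien | 75627
2  | Borges  | 12861
3  | Austen  | 75755
4  | Asimov  | 55118
5  | Borges  | 49080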